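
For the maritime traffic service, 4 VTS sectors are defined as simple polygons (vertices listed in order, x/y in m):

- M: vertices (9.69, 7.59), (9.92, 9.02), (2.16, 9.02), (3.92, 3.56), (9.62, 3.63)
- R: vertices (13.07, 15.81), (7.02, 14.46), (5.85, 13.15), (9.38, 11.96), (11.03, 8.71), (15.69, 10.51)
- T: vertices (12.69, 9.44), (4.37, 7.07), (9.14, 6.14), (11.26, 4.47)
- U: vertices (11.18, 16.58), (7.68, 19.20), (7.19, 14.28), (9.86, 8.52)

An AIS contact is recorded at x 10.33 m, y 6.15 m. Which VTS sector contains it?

T

Cast a ray rightward from (10.33, 6.15). For each polygon, the edges (by vertex number in listed order) whose endpoints lie on opposite sides of y = 6.15, where each meets that height, and whether that is right or left of the point:
M: 3–4 at x≈3.085 (left), 5–1 at x≈9.665 (left) → 0 crossings.
R: no edge straddles that height → 0 crossings.
T: 2–3 at x≈9.089 (left), 4–1 at x≈11.743 (right) → 1 crossing.
U: no edge straddles that height → 0 crossings.
Only T has an odd count, so the point is inside T.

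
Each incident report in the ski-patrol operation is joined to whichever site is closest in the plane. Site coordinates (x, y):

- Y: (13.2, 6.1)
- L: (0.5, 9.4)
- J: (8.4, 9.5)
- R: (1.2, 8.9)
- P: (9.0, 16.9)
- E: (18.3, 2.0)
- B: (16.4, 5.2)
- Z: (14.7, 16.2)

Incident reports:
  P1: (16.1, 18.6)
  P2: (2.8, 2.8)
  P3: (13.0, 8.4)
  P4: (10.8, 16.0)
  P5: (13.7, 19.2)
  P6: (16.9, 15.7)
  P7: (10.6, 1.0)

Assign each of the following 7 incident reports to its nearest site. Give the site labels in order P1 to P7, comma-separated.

P1 → Z (d²=7.72)
P2 → R (d²=39.77)
P3 → Y (d²=5.33)
P4 → P (d²=4.05)
P5 → Z (d²=10.00)
P6 → Z (d²=5.09)
P7 → Y (d²=32.77)

Z, R, Y, P, Z, Z, Y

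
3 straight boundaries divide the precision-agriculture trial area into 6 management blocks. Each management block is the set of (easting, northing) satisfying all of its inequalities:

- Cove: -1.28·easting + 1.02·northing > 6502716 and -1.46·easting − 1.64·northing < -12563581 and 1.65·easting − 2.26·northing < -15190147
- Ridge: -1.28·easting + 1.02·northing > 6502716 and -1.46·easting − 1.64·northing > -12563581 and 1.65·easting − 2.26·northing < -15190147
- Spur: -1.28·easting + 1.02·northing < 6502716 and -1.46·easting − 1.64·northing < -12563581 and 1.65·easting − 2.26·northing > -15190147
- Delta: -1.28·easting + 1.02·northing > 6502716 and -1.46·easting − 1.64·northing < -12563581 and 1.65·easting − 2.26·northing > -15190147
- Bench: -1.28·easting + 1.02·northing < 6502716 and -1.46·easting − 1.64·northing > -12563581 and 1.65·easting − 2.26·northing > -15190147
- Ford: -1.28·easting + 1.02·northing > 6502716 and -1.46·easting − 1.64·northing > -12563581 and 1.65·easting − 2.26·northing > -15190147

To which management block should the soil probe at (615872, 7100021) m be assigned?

-1.28·615872 + 1.02·7100021 = 6453705.260, which is < 6502716
-1.46·615872 − 1.64·7100021 = -12543207.560, which is > -12563581
1.65·615872 − 2.26·7100021 = -15029858.660, which is > -15190147
This sign pattern matches Bench.

Bench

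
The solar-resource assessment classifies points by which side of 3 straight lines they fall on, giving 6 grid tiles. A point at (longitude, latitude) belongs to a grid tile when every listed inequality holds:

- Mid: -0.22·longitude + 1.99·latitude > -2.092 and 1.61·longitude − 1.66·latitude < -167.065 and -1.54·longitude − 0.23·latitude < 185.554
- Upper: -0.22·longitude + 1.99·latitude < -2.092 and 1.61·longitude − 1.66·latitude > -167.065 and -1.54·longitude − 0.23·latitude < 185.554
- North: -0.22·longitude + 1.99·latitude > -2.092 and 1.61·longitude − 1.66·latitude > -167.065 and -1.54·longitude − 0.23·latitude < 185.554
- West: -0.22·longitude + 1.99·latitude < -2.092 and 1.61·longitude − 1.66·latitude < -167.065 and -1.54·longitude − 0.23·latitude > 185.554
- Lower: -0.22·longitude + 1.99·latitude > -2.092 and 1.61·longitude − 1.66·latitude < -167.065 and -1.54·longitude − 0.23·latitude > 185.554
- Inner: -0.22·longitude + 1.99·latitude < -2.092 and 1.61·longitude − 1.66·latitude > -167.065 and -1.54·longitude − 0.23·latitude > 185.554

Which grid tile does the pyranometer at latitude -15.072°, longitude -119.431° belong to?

-0.22·-119.431 + 1.99·-15.072 = -3.718, which is < -2.092
1.61·-119.431 − 1.66·-15.072 = -167.264, which is < -167.065
-1.54·-119.431 − 0.23·-15.072 = 187.390, which is > 185.554
This sign pattern matches West.

West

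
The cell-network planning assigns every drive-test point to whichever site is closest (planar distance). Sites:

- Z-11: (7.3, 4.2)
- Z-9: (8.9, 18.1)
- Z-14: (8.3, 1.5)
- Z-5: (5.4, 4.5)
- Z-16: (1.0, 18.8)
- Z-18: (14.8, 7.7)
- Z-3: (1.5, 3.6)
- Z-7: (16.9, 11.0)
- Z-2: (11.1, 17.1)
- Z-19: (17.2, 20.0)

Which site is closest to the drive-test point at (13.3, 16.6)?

Z-2

Squared distances to each site:
Z-11: 189.760; Z-9: 21.610; Z-14: 253.010; Z-5: 208.820; Z-16: 156.130; Z-18: 81.460; Z-3: 308.240; Z-7: 44.320; Z-2: 5.090; Z-19: 26.770.
Minimum at Z-2.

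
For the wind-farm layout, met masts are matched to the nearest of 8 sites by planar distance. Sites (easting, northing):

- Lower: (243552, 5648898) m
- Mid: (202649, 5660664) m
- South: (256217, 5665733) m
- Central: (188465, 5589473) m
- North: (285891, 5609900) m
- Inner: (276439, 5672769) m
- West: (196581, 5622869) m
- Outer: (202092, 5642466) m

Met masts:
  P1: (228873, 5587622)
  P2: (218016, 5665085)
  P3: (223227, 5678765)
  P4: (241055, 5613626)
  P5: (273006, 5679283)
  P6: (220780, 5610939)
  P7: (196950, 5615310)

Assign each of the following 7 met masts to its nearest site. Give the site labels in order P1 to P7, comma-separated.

Central, Mid, Mid, Lower, Inner, West, West

P1 → Central (d²=1636232665.00)
P2 → Mid (d²=255689930.00)
P3 → Mid (d²=751100285.00)
P4 → Lower (d²=1250348993.00)
P5 → Inner (d²=54217685.00)
P6 → West (d²=727916501.00)
P7 → West (d²=57274642.00)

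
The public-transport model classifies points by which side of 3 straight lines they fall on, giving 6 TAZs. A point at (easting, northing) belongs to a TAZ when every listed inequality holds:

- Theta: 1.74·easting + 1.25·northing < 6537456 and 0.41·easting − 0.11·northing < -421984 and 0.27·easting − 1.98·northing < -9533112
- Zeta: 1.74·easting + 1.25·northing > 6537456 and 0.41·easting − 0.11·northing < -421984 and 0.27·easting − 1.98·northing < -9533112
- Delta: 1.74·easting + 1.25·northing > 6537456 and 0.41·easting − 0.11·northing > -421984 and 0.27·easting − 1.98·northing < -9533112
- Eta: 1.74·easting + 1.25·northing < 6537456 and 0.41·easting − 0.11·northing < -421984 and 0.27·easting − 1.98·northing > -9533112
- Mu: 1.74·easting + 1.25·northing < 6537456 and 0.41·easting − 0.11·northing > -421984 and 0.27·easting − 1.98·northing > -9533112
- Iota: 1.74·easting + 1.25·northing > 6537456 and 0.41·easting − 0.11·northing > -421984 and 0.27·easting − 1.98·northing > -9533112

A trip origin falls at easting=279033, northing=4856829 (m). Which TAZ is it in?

Delta

1.74·279033 + 1.25·4856829 = 6556553.670, which is > 6537456
0.41·279033 − 0.11·4856829 = -419847.660, which is > -421984
0.27·279033 − 1.98·4856829 = -9541182.510, which is < -9533112
This sign pattern matches Delta.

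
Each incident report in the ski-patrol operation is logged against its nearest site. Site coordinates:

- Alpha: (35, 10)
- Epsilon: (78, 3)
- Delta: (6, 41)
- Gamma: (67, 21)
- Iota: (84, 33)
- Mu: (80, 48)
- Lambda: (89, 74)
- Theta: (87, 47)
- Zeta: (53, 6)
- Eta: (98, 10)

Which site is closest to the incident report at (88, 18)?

Eta

Squared distances to each site:
Alpha: 2873.000; Epsilon: 325.000; Delta: 7253.000; Gamma: 450.000; Iota: 241.000; Mu: 964.000; Lambda: 3137.000; Theta: 842.000; Zeta: 1369.000; Eta: 164.000.
Minimum at Eta.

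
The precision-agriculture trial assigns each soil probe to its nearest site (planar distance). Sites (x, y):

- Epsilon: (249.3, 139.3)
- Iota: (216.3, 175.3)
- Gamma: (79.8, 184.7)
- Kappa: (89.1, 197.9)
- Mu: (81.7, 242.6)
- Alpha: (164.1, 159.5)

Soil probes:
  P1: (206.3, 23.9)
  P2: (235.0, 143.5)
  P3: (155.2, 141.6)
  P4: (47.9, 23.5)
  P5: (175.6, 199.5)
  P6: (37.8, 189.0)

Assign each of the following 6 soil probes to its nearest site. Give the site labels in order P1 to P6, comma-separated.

P1 → Epsilon (d²=15166.16)
P2 → Epsilon (d²=222.13)
P3 → Alpha (d²=399.62)
P4 → Gamma (d²=27003.05)
P5 → Alpha (d²=1732.25)
P6 → Gamma (d²=1782.49)

Epsilon, Epsilon, Alpha, Gamma, Alpha, Gamma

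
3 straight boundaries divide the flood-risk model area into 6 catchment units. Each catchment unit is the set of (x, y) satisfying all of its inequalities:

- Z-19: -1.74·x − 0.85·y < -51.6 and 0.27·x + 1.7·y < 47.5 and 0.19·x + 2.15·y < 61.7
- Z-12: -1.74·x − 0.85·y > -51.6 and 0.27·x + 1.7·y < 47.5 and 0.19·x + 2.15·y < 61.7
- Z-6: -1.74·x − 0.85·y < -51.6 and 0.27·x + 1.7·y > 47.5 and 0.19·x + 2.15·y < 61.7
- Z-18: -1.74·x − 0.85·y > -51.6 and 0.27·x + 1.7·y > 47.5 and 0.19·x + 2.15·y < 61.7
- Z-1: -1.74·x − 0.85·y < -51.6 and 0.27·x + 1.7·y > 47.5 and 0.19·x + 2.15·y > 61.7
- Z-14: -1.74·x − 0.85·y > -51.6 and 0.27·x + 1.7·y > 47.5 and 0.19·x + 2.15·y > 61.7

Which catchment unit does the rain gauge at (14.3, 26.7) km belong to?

Z-18

-1.74·14.3 − 0.85·26.7 = -47.577, which is > -51.6
0.27·14.3 + 1.7·26.7 = 49.251, which is > 47.5
0.19·14.3 + 2.15·26.7 = 60.122, which is < 61.7
This sign pattern matches Z-18.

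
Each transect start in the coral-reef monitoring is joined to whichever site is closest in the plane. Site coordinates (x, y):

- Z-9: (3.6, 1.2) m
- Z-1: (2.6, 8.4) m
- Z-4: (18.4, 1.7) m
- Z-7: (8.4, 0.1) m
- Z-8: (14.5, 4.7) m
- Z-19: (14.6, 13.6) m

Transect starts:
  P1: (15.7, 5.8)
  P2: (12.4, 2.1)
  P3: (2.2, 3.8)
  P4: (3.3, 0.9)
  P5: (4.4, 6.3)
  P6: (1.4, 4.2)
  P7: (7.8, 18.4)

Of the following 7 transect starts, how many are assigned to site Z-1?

P1 → Z-8
P2 → Z-8
P3 → Z-9
P4 → Z-9
P5 → Z-1
P6 → Z-9
P7 → Z-19
1 of the 7 goes to Z-1.

1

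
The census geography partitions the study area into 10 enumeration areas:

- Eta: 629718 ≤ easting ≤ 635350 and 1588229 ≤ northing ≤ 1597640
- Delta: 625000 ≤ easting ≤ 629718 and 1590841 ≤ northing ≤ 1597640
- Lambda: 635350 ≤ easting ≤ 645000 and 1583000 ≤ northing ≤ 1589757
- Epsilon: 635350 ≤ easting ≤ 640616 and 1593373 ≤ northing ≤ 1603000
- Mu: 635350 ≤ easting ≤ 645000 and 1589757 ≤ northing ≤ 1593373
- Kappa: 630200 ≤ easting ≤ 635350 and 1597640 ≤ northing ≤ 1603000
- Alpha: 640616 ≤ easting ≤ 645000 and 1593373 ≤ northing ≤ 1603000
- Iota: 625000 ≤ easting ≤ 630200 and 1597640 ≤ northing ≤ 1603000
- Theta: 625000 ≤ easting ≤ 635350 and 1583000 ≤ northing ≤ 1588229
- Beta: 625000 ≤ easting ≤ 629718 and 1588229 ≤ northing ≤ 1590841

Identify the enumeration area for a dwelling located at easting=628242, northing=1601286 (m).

Iota

The point has easting = 628242 and northing = 1601286.
Only Iota satisfies 625000 ≤ easting ≤ 630200 and 1597640 ≤ northing ≤ 1603000.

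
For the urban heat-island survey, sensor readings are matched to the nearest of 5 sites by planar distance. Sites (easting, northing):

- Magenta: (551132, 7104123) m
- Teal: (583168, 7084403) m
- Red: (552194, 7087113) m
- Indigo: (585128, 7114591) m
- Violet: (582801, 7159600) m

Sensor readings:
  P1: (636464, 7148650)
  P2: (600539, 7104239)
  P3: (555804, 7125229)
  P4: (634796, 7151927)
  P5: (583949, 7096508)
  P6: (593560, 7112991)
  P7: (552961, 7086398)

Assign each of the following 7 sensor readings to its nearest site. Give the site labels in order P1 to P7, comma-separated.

P1 → Violet (d²=2999620069.00)
P2 → Indigo (d²=344662825.00)
P3 → Magenta (d²=467290820.00)
P4 → Violet (d²=2762354954.00)
P5 → Teal (d²=147140986.00)
P6 → Indigo (d²=73658624.00)
P7 → Red (d²=1099514.00)

Violet, Indigo, Magenta, Violet, Teal, Indigo, Red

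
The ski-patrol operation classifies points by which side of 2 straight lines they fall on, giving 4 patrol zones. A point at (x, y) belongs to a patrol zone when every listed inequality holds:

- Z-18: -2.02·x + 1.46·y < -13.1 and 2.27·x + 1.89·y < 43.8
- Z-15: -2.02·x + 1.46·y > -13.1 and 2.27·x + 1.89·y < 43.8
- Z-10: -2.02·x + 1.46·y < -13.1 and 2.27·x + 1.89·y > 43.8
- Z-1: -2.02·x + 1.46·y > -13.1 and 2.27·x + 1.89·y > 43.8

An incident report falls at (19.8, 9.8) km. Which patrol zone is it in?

Z-10

-2.02·19.8 + 1.46·9.8 = -25.688, which is < -13.1
2.27·19.8 + 1.89·9.8 = 63.468, which is > 43.8
This sign pattern matches Z-10.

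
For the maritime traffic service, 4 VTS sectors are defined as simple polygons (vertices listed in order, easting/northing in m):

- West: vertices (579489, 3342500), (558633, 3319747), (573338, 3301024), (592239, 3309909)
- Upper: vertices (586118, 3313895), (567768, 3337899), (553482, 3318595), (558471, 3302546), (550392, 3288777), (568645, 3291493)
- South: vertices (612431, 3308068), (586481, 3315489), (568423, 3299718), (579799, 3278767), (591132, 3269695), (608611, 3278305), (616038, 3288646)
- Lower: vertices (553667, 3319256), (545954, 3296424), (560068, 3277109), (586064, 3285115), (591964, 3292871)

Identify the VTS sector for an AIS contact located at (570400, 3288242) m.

Lower

Cast a ray rightward from (570400, 3288242). For each polygon, the edges (by vertex number in listed order) whose endpoints lie on opposite sides of northing = 3288242, where each meets that height, and whether that is right or left of the point:
West: no edge straddles that height → 0 crossings.
Upper: no edge straddles that height → 0 crossings.
South: 3–4 at easting≈574654.3 (right), 6–7 at easting≈615747.8 (right) → 2 crossings.
Lower: 2–3 at easting≈551932.8 (left), 4–5 at easting≈588442.7 (right) → 1 crossing.
Only Lower has an odd count, so the point is inside Lower.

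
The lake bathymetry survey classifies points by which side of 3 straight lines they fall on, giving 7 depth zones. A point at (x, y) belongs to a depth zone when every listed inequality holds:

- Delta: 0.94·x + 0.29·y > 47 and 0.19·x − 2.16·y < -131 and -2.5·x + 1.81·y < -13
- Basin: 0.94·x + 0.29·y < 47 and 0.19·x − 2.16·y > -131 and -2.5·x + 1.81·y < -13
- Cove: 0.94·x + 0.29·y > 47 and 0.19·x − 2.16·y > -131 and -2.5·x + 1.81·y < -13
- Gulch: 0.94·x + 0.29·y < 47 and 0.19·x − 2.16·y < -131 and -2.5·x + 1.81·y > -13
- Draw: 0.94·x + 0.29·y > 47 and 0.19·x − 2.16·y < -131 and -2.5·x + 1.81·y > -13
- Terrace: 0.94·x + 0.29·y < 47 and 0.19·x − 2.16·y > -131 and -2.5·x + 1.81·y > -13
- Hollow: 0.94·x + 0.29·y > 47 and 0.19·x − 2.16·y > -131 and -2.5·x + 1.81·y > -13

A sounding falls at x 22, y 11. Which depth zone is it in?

Basin

0.94·22 + 0.29·11 = 23.870, which is < 47
0.19·22 − 2.16·11 = -19.580, which is > -131
-2.5·22 + 1.81·11 = -35.090, which is < -13
This sign pattern matches Basin.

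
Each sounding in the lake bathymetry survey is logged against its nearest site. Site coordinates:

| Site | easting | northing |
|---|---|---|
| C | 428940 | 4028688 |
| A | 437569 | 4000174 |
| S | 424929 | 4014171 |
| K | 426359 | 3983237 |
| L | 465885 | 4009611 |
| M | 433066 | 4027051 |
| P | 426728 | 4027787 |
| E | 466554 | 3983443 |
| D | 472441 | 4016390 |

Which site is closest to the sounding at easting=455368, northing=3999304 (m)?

Squared distances to each site:
C: 1561858640.000; A: 317561301.000; S: 1147560410.000; K: 1099670570.000; L: 216841538.000; M: 1267275213.000; P: 1631530889.000; E: 376697917.000; D: 583418725.000.
Minimum at L.

L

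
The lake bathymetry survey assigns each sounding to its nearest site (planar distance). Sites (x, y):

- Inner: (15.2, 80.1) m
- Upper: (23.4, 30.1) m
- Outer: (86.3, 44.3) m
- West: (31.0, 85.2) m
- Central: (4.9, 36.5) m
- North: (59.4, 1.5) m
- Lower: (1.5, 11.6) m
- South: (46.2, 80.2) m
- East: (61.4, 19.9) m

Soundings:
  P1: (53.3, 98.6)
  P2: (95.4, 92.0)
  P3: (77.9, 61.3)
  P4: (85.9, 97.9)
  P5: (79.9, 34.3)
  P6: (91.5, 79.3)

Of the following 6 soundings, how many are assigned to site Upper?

0

P1 → South
P2 → Outer
P3 → Outer
P4 → South
P5 → Outer
P6 → Outer
0 of the 6 go to Upper.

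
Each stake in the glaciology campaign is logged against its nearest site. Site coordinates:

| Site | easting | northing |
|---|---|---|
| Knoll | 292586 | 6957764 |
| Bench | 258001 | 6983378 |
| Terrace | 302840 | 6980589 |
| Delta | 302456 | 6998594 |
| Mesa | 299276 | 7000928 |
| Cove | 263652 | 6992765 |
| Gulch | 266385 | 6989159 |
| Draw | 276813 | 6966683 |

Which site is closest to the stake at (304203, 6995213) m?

Squared distances to each site:
Knoll: 1537382290.000; Bench: 2274692029.000; Terrace: 215719145.000; Delta: 14483170.000; Mesa: 56936554.000; Cove: 1650376305.000; Gulch: 1466852040.000; Draw: 1564173000.000.
Minimum at Delta.

Delta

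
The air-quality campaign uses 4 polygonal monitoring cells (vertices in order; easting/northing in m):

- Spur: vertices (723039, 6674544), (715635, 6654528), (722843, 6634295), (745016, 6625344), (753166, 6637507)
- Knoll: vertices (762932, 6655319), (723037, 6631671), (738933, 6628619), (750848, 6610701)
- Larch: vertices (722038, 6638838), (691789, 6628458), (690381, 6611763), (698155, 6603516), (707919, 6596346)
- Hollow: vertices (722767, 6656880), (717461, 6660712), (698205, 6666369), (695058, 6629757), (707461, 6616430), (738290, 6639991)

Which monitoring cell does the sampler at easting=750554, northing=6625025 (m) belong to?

Cast a ray rightward from (750554, 6625025). For each polygon, the edges (by vertex number in listed order) whose endpoints lie on opposite sides of northing = 6625025, where each meets that height, and whether that is right or left of the point:
Spur: no edge straddles that height → 0 crossings.
Knoll: 3–4 at easting≈741322.9 (left), 4–1 at easting≈754727.4 (right) → 1 crossing.
Larch: 2–3 at easting≈691499.5 (left), 5–1 at easting≈717448.3 (left) → 0 crossings.
Hollow: 4–5 at easting≈699461.9 (left), 5–6 at easting≈718707.4 (left) → 0 crossings.
Only Knoll has an odd count, so the point is inside Knoll.

Knoll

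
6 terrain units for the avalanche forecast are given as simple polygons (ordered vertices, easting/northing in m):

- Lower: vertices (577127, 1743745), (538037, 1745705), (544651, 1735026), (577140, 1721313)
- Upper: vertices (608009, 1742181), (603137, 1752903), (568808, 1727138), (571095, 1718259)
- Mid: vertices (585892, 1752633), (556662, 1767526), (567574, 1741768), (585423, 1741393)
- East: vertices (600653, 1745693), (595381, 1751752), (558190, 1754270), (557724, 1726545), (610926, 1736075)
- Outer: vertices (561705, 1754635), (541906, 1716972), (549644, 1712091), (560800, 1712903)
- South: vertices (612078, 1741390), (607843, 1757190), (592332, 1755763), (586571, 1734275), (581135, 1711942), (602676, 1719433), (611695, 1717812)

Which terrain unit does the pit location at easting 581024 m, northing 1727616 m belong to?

Upper

Cast a ray rightward from (581024, 1727616). For each polygon, the edges (by vertex number in listed order) whose endpoints lie on opposite sides of northing = 1727616, where each meets that height, and whether that is right or left of the point:
Lower: 3–4 at easting≈562206.9 (left), 4–1 at easting≈577136.3 (left) → 0 crossings.
Upper: 2–3 at easting≈569444.9 (left), 4–1 at easting≈585533.8 (right) → 1 crossing.
Mid: no edge straddles that height → 0 crossings.
East: 3–4 at easting≈557742.0 (left), 4–5 at easting≈563702.9 (left) → 0 crossings.
Outer: 1–2 at easting≈547501.4 (left), 4–1 at easting≈561119.1 (left) → 0 crossings.
South: 4–5 at easting≈584950.2 (right), 7–1 at easting≈611854.3 (right) → 2 crossings.
Only Upper has an odd count, so the point is inside Upper.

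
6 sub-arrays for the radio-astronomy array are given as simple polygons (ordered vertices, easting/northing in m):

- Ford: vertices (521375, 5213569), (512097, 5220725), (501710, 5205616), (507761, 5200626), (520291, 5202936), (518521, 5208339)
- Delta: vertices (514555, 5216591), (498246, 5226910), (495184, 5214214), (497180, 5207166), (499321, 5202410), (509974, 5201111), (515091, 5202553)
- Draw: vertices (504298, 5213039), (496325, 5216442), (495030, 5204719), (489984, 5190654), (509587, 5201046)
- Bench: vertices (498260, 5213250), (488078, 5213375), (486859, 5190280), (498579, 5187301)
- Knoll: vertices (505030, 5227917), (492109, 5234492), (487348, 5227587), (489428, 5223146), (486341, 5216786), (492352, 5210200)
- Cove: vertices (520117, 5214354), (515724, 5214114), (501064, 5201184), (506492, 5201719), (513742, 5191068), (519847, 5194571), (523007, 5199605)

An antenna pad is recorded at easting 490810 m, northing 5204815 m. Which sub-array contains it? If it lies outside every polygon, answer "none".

Cast a ray rightward from (490810, 5204815). For each polygon, the edges (by vertex number in listed order) whose endpoints lie on opposite sides of northing = 5204815, where each meets that height, and whether that is right or left of the point:
Ford: 3–4 at easting≈502681.3 (right), 5–6 at easting≈519675.4 (right) → 2 crossings.
Delta: 4–5 at easting≈498238.3 (right), 7–1 at easting≈515004.6 (right) → 2 crossings.
Draw: 2–3 at easting≈495040.6 (right), 5–1 at easting≈507924.8 (right) → 2 crossings.
Bench: 2–3 at easting≈487626.2 (left), 4–1 at easting≈498363.7 (right) → 1 crossing.
Knoll: no edge straddles that height → 0 crossings.
Cove: 2–3 at easting≈505180.8 (right), 7–1 at easting≈521986.1 (right) → 2 crossings.
Only Bench has an odd count, so the point is inside Bench.

Bench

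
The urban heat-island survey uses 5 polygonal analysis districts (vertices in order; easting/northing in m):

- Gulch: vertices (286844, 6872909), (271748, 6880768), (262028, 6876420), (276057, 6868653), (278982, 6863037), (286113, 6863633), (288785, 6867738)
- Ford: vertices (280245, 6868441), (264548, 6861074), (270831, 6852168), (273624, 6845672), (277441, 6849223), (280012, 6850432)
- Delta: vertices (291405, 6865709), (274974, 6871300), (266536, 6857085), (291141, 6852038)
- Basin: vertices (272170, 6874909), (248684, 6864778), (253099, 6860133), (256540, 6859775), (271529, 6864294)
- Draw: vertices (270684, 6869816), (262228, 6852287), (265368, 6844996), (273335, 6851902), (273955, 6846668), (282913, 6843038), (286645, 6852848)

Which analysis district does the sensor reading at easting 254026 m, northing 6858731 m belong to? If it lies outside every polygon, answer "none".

Cast a ray rightward from (254026, 6858731). For each polygon, the edges (by vertex number in listed order) whose endpoints lie on opposite sides of northing = 6858731, where each meets that height, and whether that is right or left of the point:
Gulch: no edge straddles that height → 0 crossings.
Ford: 2–3 at easting≈266200.9 (right), 6–1 at easting≈280119.4 (right) → 2 crossings.
Delta: 2–3 at easting≈267513.1 (right), 4–1 at easting≈291270.2 (right) → 2 crossings.
Basin: no edge straddles that height → 0 crossings.
Draw: 1–2 at easting≈265336.6 (right), 7–1 at easting≈281111.1 (right) → 2 crossings.
All counts are even, so the point lies outside every listed polygon.

none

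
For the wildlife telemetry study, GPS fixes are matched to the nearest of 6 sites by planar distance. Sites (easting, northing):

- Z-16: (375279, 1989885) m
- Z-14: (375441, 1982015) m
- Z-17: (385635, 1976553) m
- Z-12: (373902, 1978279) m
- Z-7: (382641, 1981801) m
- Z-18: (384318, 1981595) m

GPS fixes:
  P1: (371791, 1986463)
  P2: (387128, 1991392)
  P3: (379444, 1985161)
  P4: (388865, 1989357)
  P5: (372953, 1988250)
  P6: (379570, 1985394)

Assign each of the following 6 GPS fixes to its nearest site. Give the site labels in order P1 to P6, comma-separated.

P1 → Z-16 (d²=23876228.00)
P2 → Z-18 (d²=103877309.00)
P3 → Z-7 (d²=21510409.00)
P4 → Z-18 (d²=80923853.00)
P5 → Z-16 (d²=8083501.00)
P6 → Z-7 (d²=22340690.00)

Z-16, Z-18, Z-7, Z-18, Z-16, Z-7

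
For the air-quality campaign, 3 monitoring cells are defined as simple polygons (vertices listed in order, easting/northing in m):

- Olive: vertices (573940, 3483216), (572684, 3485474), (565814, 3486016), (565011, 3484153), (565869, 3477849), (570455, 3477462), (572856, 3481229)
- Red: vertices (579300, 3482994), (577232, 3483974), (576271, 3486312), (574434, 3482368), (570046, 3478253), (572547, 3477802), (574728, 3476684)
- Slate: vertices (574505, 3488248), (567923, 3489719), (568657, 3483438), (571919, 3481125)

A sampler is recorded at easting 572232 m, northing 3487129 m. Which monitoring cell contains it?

Slate

Cast a ray rightward from (572232, 3487129). For each polygon, the edges (by vertex number in listed order) whose endpoints lie on opposite sides of northing = 3487129, where each meets that height, and whether that is right or left of the point:
Olive: no edge straddles that height → 0 crossings.
Red: no edge straddles that height → 0 crossings.
Slate: 2–3 at easting≈568225.7 (left), 4–1 at easting≈574098.7 (right) → 1 crossing.
Only Slate has an odd count, so the point is inside Slate.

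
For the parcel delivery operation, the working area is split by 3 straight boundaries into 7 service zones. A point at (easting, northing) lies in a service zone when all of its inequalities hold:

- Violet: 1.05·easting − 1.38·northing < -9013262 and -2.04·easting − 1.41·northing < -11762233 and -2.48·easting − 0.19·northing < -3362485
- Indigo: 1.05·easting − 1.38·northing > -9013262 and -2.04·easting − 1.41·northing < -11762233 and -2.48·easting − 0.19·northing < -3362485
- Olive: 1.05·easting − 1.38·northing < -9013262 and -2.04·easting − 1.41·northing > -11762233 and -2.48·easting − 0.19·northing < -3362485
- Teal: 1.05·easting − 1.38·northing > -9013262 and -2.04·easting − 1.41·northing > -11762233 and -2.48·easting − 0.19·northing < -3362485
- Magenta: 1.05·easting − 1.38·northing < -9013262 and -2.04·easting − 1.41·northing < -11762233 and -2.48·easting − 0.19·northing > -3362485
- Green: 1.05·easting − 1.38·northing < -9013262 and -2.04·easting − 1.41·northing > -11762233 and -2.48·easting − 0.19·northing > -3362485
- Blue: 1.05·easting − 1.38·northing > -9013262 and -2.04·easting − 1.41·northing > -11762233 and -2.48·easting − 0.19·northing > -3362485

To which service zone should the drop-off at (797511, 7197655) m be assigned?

Magenta

1.05·797511 − 1.38·7197655 = -9095377.350, which is < -9013262
-2.04·797511 − 1.41·7197655 = -11775615.990, which is < -11762233
-2.48·797511 − 0.19·7197655 = -3345381.730, which is > -3362485
This sign pattern matches Magenta.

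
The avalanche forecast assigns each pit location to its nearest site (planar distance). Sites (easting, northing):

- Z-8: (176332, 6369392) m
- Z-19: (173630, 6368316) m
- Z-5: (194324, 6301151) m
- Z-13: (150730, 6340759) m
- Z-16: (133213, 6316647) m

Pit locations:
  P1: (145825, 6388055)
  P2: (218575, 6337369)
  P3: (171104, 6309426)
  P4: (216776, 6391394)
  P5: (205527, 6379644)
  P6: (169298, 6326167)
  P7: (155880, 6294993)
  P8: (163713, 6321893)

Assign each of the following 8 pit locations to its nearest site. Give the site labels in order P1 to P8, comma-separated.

P1 → Z-19 (d²=1162746146.00)
P2 → Z-5 (d²=1899854525.00)
P3 → Z-5 (d²=607644025.00)
P4 → Z-8 (d²=2119805140.00)
P5 → Z-8 (d²=957451529.00)
P6 → Z-13 (d²=557697088.00)
P7 → Z-16 (d²=982688605.00)
P8 → Z-13 (d²=524484245.00)

Z-19, Z-5, Z-5, Z-8, Z-8, Z-13, Z-16, Z-13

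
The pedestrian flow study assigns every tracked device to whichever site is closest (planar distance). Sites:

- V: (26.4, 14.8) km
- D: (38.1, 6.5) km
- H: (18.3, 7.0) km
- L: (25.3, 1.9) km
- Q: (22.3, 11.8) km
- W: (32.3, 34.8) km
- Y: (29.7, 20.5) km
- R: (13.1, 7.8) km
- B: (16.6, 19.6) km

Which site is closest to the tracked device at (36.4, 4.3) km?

Squared distances to each site:
V: 210.250; D: 7.730; H: 334.900; L: 128.970; Q: 255.060; W: 947.060; Y: 307.330; R: 555.140; B: 626.130.
Minimum at D.

D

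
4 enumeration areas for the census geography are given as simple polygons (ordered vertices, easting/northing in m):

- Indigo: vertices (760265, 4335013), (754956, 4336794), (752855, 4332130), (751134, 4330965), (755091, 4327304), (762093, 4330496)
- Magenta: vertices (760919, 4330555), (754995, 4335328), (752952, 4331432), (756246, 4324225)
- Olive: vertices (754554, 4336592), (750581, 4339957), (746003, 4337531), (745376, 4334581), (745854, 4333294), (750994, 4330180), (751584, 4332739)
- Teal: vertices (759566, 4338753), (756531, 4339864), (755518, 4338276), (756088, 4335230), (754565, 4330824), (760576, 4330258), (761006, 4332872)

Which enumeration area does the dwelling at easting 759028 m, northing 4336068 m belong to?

Cast a ray rightward from (759028, 4336068). For each polygon, the edges (by vertex number in listed order) whose endpoints lie on opposite sides of northing = 4336068, where each meets that height, and whether that is right or left of the point:
Indigo: 1–2 at easting≈757120.1 (left), 2–3 at easting≈754629.0 (left) → 0 crossings.
Magenta: no edge straddles that height → 0 crossings.
Olive: 3–4 at easting≈745692.1 (left), 7–1 at easting≈754150.1 (left) → 0 crossings.
Teal: 3–4 at easting≈755931.2 (left), 7–1 at easting≈760223.4 (right) → 1 crossing.
Only Teal has an odd count, so the point is inside Teal.

Teal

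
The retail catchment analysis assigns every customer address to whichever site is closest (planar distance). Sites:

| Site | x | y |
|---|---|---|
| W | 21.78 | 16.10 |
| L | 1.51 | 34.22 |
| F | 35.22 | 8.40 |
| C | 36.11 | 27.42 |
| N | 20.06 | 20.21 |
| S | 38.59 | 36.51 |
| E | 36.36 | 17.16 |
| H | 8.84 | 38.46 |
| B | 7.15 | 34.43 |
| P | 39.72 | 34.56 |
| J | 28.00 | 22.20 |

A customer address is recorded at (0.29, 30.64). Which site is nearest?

Squared distances to each site:
W: 673.232; L: 14.305; F: 1714.723; C: 1293.441; N: 499.638; S: 1501.347; E: 1482.755; H: 134.255; B: 61.424; P: 1570.091; J: 839.078.
Minimum at L.

L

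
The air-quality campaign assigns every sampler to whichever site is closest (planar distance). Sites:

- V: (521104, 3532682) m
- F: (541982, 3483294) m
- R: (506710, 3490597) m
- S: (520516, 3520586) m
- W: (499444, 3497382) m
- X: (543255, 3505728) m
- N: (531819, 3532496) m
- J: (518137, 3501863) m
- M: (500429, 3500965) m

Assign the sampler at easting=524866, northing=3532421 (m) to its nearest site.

V

Squared distances to each site:
V: 14220765.000; F: 2706419585.000; R: 2078887312.000; S: 158989725.000; W: 1874009605.000; X: 1050671570.000; N: 48349834.000; J: 979070805.000; M: 1586646905.000.
Minimum at V.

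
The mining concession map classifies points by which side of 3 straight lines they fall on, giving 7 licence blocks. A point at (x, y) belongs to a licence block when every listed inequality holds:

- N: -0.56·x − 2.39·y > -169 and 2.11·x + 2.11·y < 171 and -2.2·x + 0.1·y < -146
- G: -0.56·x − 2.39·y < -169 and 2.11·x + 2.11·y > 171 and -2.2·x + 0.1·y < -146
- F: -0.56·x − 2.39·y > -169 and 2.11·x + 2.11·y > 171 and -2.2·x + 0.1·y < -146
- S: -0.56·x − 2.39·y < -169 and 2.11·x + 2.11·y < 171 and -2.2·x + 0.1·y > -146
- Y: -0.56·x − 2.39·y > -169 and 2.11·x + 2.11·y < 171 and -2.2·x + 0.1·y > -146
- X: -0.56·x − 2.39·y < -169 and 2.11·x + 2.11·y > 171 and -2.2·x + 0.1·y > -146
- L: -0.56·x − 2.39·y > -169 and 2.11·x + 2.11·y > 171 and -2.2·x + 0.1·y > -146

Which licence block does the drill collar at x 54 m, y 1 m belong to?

-0.56·54 − 2.39·1 = -32.630, which is > -169
2.11·54 + 2.11·1 = 116.050, which is < 171
-2.2·54 + 0.1·1 = -118.700, which is > -146
This sign pattern matches Y.

Y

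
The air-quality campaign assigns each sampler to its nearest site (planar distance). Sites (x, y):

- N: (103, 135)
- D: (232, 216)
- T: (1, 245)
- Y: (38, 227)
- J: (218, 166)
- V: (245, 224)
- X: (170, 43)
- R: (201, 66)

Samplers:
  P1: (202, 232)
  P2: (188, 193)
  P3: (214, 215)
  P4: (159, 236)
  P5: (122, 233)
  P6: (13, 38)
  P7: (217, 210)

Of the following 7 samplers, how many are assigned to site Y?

1

P1 → D
P2 → J
P3 → D
P4 → D
P5 → Y
P6 → N
P7 → D
1 of the 7 goes to Y.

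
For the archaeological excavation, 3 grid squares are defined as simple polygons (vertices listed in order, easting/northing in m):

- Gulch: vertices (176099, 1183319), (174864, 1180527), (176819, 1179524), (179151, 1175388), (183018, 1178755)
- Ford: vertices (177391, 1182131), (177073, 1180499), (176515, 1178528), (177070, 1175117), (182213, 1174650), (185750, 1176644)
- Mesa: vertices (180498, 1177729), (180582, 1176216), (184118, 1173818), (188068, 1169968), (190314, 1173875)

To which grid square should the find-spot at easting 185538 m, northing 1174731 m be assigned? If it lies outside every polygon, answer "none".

Cast a ray rightward from (185538, 1174731). For each polygon, the edges (by vertex number in listed order) whose endpoints lie on opposite sides of northing = 1174731, where each meets that height, and whether that is right or left of the point:
Gulch: no edge straddles that height → 0 crossings.
Ford: 4–5 at easting≈181321.0 (left), 5–6 at easting≈182356.7 (left) → 0 crossings.
Mesa: 2–3 at easting≈182771.7 (left), 5–1 at easting≈188133.8 (right) → 1 crossing.
Only Mesa has an odd count, so the point is inside Mesa.

Mesa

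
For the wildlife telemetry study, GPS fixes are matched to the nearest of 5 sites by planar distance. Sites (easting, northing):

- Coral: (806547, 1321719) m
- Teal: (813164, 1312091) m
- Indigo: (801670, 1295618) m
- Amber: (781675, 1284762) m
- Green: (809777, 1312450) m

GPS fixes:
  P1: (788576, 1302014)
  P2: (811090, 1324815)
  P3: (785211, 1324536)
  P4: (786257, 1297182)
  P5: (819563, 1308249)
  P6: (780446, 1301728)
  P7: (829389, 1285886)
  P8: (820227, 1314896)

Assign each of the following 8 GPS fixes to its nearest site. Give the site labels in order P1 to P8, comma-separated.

Indigo, Coral, Coral, Amber, Teal, Amber, Indigo, Teal

P1 → Indigo (d²=212361652.00)
P2 → Coral (d²=30224065.00)
P3 → Coral (d²=463160385.00)
P4 → Amber (d²=175251124.00)
P5 → Teal (d²=55708165.00)
P6 → Amber (d²=289355597.00)
P7 → Indigo (d²=863054785.00)
P8 → Teal (d²=57753994.00)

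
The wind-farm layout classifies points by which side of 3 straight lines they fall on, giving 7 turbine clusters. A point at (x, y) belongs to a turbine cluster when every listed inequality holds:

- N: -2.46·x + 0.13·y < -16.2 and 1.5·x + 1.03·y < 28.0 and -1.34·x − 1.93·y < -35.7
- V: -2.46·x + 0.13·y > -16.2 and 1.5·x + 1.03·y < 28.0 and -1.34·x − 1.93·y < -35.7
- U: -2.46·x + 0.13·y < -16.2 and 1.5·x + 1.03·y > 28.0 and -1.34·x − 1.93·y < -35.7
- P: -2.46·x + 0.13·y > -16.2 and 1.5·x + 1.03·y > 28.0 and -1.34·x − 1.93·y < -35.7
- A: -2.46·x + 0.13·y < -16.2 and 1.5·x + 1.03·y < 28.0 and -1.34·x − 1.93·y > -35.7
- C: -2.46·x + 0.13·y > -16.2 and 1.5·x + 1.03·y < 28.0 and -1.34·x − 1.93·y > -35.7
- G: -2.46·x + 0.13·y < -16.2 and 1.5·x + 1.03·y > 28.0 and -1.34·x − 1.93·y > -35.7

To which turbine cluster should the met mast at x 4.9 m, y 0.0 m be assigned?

-2.46·4.9 + 0.13·0.0 = -12.054, which is > -16.2
1.5·4.9 + 1.03·0.0 = 7.350, which is < 28.0
-1.34·4.9 − 1.93·0.0 = -6.566, which is > -35.7
This sign pattern matches C.

C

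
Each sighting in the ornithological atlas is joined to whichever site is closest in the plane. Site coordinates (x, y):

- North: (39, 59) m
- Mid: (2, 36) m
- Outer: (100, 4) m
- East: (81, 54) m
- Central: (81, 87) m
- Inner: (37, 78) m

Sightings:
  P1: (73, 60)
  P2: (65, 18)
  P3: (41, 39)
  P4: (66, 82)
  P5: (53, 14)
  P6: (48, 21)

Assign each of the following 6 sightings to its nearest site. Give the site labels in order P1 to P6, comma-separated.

P1 → East (d²=100.00)
P2 → Outer (d²=1421.00)
P3 → North (d²=404.00)
P4 → Central (d²=250.00)
P5 → North (d²=2221.00)
P6 → North (d²=1525.00)

East, Outer, North, Central, North, North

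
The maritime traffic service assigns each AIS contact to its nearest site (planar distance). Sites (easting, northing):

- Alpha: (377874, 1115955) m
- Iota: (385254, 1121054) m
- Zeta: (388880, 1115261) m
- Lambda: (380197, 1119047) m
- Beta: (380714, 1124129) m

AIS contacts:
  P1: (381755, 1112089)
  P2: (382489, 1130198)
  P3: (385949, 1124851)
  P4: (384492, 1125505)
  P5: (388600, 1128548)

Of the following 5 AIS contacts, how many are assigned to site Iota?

2

P1 → Alpha
P2 → Beta
P3 → Iota
P4 → Beta
P5 → Iota
2 of the 5 go to Iota.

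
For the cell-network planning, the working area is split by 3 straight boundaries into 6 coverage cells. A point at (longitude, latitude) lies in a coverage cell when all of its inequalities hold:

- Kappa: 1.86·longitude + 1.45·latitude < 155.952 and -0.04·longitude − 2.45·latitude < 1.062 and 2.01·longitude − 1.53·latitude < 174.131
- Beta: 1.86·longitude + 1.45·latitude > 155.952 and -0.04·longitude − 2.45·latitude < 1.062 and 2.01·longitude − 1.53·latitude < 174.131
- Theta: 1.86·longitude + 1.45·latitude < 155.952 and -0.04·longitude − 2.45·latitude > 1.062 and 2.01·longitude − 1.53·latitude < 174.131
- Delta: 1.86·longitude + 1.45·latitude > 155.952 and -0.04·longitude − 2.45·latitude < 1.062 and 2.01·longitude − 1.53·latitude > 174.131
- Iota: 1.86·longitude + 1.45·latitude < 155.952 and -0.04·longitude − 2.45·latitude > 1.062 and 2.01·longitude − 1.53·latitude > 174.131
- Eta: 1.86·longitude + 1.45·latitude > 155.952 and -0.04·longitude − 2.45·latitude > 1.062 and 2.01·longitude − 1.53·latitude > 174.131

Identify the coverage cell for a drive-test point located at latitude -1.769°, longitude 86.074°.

1.86·86.074 + 1.45·-1.769 = 157.533, which is > 155.952
-0.04·86.074 − 2.45·-1.769 = 0.891, which is < 1.062
2.01·86.074 − 1.53·-1.769 = 175.715, which is > 174.131
This sign pattern matches Delta.

Delta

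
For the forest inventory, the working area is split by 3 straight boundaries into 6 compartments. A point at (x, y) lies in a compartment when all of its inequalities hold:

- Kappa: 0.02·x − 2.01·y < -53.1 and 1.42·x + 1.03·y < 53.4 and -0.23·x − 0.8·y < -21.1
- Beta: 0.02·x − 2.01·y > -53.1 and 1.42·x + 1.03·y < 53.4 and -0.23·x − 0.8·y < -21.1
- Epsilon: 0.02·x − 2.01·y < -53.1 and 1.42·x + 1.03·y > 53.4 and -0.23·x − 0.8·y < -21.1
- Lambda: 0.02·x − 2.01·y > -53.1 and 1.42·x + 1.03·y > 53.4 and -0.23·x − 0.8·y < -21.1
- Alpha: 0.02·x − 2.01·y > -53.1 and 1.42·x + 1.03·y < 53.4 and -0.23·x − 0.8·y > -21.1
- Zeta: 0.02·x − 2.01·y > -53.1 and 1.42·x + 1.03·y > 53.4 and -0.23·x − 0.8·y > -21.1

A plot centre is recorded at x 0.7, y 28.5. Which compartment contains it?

0.02·0.7 − 2.01·28.5 = -57.271, which is < -53.1
1.42·0.7 + 1.03·28.5 = 30.349, which is < 53.4
-0.23·0.7 − 0.8·28.5 = -22.961, which is < -21.1
This sign pattern matches Kappa.

Kappa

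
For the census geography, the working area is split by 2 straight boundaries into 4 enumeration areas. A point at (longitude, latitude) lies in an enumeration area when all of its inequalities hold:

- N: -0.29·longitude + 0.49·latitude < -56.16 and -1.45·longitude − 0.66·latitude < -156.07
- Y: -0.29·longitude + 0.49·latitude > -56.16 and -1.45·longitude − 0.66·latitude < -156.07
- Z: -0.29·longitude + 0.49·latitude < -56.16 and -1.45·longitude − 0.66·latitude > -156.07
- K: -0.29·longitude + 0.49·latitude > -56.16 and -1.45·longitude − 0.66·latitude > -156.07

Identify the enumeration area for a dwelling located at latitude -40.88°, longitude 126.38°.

-0.29·126.38 + 0.49·-40.88 = -56.681, which is < -56.16
-1.45·126.38 − 0.66·-40.88 = -156.270, which is < -156.07
This sign pattern matches N.

N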